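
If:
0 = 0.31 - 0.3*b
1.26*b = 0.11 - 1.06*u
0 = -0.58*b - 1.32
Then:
No Solution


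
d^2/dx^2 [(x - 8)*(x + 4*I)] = 2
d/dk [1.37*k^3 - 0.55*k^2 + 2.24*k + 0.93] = 4.11*k^2 - 1.1*k + 2.24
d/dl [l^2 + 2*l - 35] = 2*l + 2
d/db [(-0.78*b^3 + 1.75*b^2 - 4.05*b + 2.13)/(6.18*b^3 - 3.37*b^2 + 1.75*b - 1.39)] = (1.77635683940025e-15*b^5 - 8.1864*b^4 + 47.328*b^3 - 46.8236*b^2 + 9.4912*b + 1.902)/(38.1924*b^6 - 41.6532*b^5 + 32.9869*b^4 - 28.9754*b^3 + 12.4311*b^2 - 4.865*b + 1.9321)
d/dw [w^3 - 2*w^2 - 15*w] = 3*w^2 - 4*w - 15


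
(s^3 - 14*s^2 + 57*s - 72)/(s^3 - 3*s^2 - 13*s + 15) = (s^3 - 14*s^2 + 57*s - 72)/(s^3 - 3*s^2 - 13*s + 15)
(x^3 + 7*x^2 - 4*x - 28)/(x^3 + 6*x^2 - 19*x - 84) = (x^2 - 4)/(x^2 - x - 12)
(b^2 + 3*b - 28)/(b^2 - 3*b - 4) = (b + 7)/(b + 1)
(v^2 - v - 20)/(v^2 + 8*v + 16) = (v - 5)/(v + 4)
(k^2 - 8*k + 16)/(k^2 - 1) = (k^2 - 8*k + 16)/(k^2 - 1)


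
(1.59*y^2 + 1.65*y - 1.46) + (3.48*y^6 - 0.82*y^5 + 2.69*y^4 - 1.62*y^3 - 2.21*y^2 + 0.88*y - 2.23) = 3.48*y^6 - 0.82*y^5 + 2.69*y^4 - 1.62*y^3 - 0.62*y^2 + 2.53*y - 3.69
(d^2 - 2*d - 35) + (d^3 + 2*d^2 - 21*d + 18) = d^3 + 3*d^2 - 23*d - 17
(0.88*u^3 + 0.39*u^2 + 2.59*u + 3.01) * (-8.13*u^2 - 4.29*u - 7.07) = -7.1544*u^5 - 6.9459*u^4 - 28.9514*u^3 - 38.3397*u^2 - 31.2242*u - 21.2807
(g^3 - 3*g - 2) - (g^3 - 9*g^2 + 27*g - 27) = 9*g^2 - 30*g + 25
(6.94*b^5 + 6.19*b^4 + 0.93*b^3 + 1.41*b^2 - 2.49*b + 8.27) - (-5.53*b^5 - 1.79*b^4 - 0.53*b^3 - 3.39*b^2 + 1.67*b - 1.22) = 12.47*b^5 + 7.98*b^4 + 1.46*b^3 + 4.8*b^2 - 4.16*b + 9.49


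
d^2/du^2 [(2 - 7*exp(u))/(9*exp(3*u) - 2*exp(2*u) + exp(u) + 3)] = (-2268*exp(6*u) + 1836*exp(5*u) - 172*exp(4*u) + 2511*exp(3*u) - 750*exp(2*u) + 71*exp(u) - 69)*exp(u)/(729*exp(9*u) - 486*exp(8*u) + 351*exp(7*u) + 613*exp(6*u) - 285*exp(5*u) + 192*exp(4*u) + 208*exp(3*u) - 45*exp(2*u) + 27*exp(u) + 27)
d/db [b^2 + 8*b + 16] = 2*b + 8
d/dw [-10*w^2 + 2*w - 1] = 2 - 20*w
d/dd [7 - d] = -1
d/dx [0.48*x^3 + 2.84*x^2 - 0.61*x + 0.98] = 1.44*x^2 + 5.68*x - 0.61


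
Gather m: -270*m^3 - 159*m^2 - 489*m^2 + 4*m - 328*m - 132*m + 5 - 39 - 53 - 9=-270*m^3 - 648*m^2 - 456*m - 96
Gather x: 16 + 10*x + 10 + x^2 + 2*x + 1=x^2 + 12*x + 27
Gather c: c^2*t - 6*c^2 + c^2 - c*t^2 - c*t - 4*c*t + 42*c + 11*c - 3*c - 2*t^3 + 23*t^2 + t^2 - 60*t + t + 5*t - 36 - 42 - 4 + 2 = c^2*(t - 5) + c*(-t^2 - 5*t + 50) - 2*t^3 + 24*t^2 - 54*t - 80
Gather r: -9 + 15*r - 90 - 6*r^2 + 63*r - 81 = -6*r^2 + 78*r - 180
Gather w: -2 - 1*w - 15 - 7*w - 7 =-8*w - 24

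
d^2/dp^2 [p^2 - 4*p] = 2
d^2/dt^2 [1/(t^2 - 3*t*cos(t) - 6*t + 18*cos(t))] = ((t^2 - 3*t*cos(t) - 6*t + 18*cos(t))*(-3*t*cos(t) - 6*sin(t) + 18*cos(t) - 2) + 2*(-3*t*sin(t) - 2*t + 18*sin(t) + 3*cos(t) + 6)^2)/((t - 6)^3*(t - 3*cos(t))^3)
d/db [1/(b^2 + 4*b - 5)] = 2*(-b - 2)/(b^2 + 4*b - 5)^2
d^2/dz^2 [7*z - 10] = 0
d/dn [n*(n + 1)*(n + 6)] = 3*n^2 + 14*n + 6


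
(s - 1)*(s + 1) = s^2 - 1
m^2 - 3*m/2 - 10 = (m - 4)*(m + 5/2)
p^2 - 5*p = p*(p - 5)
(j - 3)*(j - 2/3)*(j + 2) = j^3 - 5*j^2/3 - 16*j/3 + 4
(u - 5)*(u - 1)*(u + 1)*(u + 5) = u^4 - 26*u^2 + 25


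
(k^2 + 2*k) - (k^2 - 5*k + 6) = 7*k - 6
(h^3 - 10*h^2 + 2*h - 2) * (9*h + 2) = 9*h^4 - 88*h^3 - 2*h^2 - 14*h - 4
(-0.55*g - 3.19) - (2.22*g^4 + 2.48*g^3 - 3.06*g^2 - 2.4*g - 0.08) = -2.22*g^4 - 2.48*g^3 + 3.06*g^2 + 1.85*g - 3.11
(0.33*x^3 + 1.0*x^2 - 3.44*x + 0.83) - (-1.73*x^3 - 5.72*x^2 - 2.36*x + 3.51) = 2.06*x^3 + 6.72*x^2 - 1.08*x - 2.68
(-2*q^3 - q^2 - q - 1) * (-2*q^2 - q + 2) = 4*q^5 + 4*q^4 - q^3 + q^2 - q - 2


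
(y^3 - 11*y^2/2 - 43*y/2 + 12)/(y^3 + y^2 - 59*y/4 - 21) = 2*(2*y^3 - 11*y^2 - 43*y + 24)/(4*y^3 + 4*y^2 - 59*y - 84)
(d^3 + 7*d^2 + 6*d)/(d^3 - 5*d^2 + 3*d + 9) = d*(d + 6)/(d^2 - 6*d + 9)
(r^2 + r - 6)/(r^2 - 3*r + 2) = (r + 3)/(r - 1)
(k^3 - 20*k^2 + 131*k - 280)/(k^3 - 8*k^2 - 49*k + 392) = (k - 5)/(k + 7)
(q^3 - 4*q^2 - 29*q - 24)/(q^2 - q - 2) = (q^2 - 5*q - 24)/(q - 2)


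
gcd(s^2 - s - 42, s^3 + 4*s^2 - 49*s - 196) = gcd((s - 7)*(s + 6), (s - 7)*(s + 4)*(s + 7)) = s - 7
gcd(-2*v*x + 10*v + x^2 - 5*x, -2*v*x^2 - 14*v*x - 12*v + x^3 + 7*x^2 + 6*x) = -2*v + x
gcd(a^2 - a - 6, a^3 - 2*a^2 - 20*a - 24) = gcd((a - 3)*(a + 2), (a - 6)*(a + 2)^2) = a + 2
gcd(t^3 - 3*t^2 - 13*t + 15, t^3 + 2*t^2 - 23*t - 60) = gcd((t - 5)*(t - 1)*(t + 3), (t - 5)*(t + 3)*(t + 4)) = t^2 - 2*t - 15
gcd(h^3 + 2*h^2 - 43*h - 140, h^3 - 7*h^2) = h - 7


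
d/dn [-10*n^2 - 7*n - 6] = -20*n - 7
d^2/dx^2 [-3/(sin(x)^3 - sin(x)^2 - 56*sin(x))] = 3*(9*sin(x)^3 - 11*sin(x)^2 - 120*sin(x) + 184 + 3466/sin(x) - 336/sin(x)^2 - 6272/sin(x)^3)/((sin(x) - 8)^3*(sin(x) + 7)^3)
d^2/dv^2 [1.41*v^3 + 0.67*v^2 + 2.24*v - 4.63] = 8.46*v + 1.34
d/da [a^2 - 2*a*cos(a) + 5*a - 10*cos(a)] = 2*a*sin(a) + 2*a + 10*sin(a) - 2*cos(a) + 5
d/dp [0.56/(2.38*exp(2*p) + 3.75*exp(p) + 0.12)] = (-2.6656*exp(p) - 2.1)*exp(p)/(2.38*exp(2*p) + 3.75*exp(p) + 0.12)^2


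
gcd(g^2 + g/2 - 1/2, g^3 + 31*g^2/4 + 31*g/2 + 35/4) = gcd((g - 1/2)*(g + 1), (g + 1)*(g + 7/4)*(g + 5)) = g + 1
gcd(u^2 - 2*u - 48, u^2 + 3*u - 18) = u + 6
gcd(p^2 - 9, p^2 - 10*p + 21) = p - 3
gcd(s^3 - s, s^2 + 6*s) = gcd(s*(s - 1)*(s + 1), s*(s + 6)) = s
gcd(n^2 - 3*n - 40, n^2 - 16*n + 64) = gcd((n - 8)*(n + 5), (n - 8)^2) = n - 8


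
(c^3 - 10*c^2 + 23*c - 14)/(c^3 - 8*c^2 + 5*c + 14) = (c - 1)/(c + 1)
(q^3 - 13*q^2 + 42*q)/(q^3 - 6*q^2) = (q - 7)/q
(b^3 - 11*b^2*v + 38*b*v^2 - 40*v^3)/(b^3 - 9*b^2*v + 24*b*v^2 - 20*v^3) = (-b + 4*v)/(-b + 2*v)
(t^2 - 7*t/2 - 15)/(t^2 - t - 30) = (t + 5/2)/(t + 5)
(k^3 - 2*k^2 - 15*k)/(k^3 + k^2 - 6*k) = (k - 5)/(k - 2)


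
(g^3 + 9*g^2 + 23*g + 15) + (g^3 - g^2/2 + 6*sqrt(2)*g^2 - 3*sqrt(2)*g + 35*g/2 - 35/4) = 2*g^3 + 6*sqrt(2)*g^2 + 17*g^2/2 - 3*sqrt(2)*g + 81*g/2 + 25/4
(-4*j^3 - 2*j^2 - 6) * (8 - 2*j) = 8*j^4 - 28*j^3 - 16*j^2 + 12*j - 48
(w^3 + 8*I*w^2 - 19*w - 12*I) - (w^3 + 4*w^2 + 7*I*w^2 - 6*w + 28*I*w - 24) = -4*w^2 + I*w^2 - 13*w - 28*I*w + 24 - 12*I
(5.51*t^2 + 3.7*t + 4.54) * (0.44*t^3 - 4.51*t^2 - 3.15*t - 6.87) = 2.4244*t^5 - 23.2221*t^4 - 32.0459*t^3 - 69.9841*t^2 - 39.72*t - 31.1898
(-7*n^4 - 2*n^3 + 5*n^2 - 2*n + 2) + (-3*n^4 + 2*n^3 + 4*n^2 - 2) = -10*n^4 + 9*n^2 - 2*n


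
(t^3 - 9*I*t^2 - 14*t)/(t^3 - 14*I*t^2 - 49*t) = (t - 2*I)/(t - 7*I)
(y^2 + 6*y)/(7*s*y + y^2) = (y + 6)/(7*s + y)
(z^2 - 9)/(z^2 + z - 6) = (z - 3)/(z - 2)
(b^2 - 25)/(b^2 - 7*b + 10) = (b + 5)/(b - 2)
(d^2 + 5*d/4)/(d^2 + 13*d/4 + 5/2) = d/(d + 2)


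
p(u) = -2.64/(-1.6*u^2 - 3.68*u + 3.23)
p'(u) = -2.64*(3.2*u + 3.68)/(-1.6*u^2 - 3.68*u + 3.23)^2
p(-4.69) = 0.18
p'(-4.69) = 0.14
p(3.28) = 0.10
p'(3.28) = -0.06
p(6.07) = 0.03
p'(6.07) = -0.01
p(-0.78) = -0.51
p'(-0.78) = -0.12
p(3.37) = 0.10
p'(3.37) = -0.05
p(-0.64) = -0.54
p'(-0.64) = -0.18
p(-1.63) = -0.53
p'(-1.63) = 0.16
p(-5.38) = 0.11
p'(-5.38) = 0.07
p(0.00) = -0.82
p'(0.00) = -0.93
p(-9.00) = 0.03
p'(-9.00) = 0.01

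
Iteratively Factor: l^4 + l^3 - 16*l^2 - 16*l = (l + 1)*(l^3 - 16*l) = (l - 4)*(l + 1)*(l^2 + 4*l) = l*(l - 4)*(l + 1)*(l + 4)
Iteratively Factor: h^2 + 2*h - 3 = (h - 1)*(h + 3)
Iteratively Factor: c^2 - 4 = (c - 2)*(c + 2)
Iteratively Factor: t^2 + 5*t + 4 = (t + 1)*(t + 4)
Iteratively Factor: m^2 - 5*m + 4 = (m - 1)*(m - 4)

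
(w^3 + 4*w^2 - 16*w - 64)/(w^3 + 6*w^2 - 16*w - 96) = (w + 4)/(w + 6)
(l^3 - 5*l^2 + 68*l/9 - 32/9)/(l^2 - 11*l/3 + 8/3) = l - 4/3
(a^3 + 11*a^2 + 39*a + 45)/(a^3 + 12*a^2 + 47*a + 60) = (a + 3)/(a + 4)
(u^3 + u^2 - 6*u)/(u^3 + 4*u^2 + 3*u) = (u - 2)/(u + 1)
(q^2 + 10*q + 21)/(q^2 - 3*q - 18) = (q + 7)/(q - 6)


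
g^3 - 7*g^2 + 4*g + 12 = (g - 6)*(g - 2)*(g + 1)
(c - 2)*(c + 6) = c^2 + 4*c - 12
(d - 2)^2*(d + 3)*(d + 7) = d^4 + 6*d^3 - 15*d^2 - 44*d + 84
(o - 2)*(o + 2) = o^2 - 4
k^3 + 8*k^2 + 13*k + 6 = (k + 1)^2*(k + 6)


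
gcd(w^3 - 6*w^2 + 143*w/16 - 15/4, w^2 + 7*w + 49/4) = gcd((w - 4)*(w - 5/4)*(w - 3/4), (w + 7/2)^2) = 1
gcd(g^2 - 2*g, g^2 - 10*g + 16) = g - 2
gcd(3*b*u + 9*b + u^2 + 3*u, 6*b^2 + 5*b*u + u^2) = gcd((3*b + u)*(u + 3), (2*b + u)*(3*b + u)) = 3*b + u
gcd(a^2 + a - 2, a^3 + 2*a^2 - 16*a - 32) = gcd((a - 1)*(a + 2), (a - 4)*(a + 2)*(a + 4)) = a + 2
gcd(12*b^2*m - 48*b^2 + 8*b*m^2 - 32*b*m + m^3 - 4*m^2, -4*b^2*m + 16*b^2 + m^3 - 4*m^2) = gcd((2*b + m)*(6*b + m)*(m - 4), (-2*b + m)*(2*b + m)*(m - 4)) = 2*b*m - 8*b + m^2 - 4*m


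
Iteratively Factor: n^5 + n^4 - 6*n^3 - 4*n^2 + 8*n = (n - 2)*(n^4 + 3*n^3 - 4*n) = (n - 2)*(n - 1)*(n^3 + 4*n^2 + 4*n) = (n - 2)*(n - 1)*(n + 2)*(n^2 + 2*n) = (n - 2)*(n - 1)*(n + 2)^2*(n)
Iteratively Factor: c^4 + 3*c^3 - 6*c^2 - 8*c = (c)*(c^3 + 3*c^2 - 6*c - 8) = c*(c - 2)*(c^2 + 5*c + 4) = c*(c - 2)*(c + 1)*(c + 4)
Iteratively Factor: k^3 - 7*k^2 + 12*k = (k - 4)*(k^2 - 3*k) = (k - 4)*(k - 3)*(k)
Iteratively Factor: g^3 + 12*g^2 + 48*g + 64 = (g + 4)*(g^2 + 8*g + 16) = (g + 4)^2*(g + 4)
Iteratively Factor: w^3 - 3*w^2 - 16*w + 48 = (w - 3)*(w^2 - 16) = (w - 3)*(w + 4)*(w - 4)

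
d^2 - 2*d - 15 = (d - 5)*(d + 3)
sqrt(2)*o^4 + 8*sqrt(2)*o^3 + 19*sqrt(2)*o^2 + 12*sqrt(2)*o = o*(o + 3)*(o + 4)*(sqrt(2)*o + sqrt(2))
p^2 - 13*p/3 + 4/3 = (p - 4)*(p - 1/3)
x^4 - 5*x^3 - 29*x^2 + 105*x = x*(x - 7)*(x - 3)*(x + 5)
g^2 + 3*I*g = g*(g + 3*I)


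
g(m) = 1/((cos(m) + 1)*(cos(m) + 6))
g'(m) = sin(m)/((cos(m) + 1)*(cos(m) + 6)^2) + sin(m)/((cos(m) + 1)^2*(cos(m) + 6))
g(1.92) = 0.27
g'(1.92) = 0.43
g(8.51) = 0.48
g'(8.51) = 1.04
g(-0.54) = 0.08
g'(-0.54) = -0.03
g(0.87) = 0.09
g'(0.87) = 0.05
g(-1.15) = 0.11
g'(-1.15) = -0.09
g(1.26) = 0.12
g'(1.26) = 0.11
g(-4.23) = 0.34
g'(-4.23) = 0.61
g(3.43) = 4.80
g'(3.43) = -33.34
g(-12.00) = 0.08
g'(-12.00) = 0.03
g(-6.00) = 0.07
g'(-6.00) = 0.01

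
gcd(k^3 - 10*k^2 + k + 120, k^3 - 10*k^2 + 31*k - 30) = k - 5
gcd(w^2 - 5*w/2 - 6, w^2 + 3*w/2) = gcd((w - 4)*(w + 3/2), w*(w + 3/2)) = w + 3/2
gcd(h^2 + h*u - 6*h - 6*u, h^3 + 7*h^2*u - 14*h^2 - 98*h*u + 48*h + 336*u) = h - 6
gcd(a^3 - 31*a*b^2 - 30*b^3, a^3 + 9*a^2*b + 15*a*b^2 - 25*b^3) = a + 5*b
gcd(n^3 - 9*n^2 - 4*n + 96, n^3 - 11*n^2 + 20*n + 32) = n^2 - 12*n + 32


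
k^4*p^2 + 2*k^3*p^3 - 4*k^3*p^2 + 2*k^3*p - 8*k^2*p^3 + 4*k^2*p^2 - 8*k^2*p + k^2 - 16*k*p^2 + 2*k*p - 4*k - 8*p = (k - 4)*(k + 2*p)*(k*p + 1)^2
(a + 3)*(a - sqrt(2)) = a^2 - sqrt(2)*a + 3*a - 3*sqrt(2)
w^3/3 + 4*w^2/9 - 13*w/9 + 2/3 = (w/3 + 1)*(w - 1)*(w - 2/3)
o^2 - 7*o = o*(o - 7)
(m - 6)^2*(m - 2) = m^3 - 14*m^2 + 60*m - 72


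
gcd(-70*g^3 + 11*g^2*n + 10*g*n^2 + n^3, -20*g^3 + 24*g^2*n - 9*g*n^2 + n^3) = 2*g - n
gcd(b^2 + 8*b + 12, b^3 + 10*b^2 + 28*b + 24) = b^2 + 8*b + 12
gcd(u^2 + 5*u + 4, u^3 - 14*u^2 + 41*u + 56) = u + 1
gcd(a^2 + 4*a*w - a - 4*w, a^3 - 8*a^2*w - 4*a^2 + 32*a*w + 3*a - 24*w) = a - 1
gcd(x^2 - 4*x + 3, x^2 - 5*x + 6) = x - 3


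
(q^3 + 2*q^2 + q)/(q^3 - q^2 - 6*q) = (q^2 + 2*q + 1)/(q^2 - q - 6)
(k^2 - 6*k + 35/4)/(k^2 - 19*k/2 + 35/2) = (k - 7/2)/(k - 7)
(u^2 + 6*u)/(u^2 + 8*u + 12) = u/(u + 2)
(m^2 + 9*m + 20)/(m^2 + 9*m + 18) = (m^2 + 9*m + 20)/(m^2 + 9*m + 18)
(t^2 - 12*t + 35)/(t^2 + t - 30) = (t - 7)/(t + 6)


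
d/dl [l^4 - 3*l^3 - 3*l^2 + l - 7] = 4*l^3 - 9*l^2 - 6*l + 1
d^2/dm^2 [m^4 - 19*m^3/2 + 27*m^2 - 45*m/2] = 12*m^2 - 57*m + 54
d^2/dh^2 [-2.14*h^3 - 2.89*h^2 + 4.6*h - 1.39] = -12.84*h - 5.78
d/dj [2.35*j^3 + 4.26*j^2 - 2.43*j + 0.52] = 7.05*j^2 + 8.52*j - 2.43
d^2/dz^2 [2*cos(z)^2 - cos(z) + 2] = cos(z) - 4*cos(2*z)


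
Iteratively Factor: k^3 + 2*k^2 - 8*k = (k - 2)*(k^2 + 4*k) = (k - 2)*(k + 4)*(k)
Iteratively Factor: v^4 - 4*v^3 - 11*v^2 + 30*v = (v - 2)*(v^3 - 2*v^2 - 15*v) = v*(v - 2)*(v^2 - 2*v - 15) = v*(v - 5)*(v - 2)*(v + 3)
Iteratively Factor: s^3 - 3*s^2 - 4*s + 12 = (s - 2)*(s^2 - s - 6) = (s - 2)*(s + 2)*(s - 3)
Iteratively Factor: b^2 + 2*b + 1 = (b + 1)*(b + 1)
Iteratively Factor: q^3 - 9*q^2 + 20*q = (q - 5)*(q^2 - 4*q) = (q - 5)*(q - 4)*(q)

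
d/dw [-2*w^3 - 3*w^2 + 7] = 6*w*(-w - 1)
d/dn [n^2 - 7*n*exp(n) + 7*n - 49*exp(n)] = -7*n*exp(n) + 2*n - 56*exp(n) + 7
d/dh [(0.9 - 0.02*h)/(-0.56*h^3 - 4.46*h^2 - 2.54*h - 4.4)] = (-0.0224*h^3 + 1.4228*h^2 + 8.028*h + 2.374)/(0.3136*h^6 + 4.9952*h^5 + 22.7364*h^4 + 27.5848*h^3 + 45.6996*h^2 + 22.352*h + 19.36)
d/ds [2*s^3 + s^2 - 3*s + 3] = 6*s^2 + 2*s - 3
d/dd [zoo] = 0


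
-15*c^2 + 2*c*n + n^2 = (-3*c + n)*(5*c + n)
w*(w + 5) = w^2 + 5*w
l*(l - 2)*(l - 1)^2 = l^4 - 4*l^3 + 5*l^2 - 2*l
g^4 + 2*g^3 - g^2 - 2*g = g*(g - 1)*(g + 1)*(g + 2)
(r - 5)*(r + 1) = r^2 - 4*r - 5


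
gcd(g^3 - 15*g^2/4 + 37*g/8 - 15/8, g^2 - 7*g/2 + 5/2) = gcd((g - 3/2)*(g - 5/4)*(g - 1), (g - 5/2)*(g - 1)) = g - 1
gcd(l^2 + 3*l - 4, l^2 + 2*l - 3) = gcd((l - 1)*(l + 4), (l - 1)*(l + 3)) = l - 1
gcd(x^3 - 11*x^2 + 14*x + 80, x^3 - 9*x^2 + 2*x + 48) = x^2 - 6*x - 16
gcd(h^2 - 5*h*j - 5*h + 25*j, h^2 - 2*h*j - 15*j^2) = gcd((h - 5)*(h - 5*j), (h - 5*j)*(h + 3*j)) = h - 5*j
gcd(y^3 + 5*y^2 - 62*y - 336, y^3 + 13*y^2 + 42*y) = y^2 + 13*y + 42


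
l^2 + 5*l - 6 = (l - 1)*(l + 6)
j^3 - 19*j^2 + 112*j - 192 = (j - 8)^2*(j - 3)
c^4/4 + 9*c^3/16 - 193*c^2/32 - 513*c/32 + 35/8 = (c/4 + 1)*(c - 5)*(c - 1/4)*(c + 7/2)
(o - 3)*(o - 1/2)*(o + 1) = o^3 - 5*o^2/2 - 2*o + 3/2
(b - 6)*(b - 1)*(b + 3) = b^3 - 4*b^2 - 15*b + 18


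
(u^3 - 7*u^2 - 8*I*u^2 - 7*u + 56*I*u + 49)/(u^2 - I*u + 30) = (u^3 + u^2*(-7 - 8*I) + u*(-7 + 56*I) + 49)/(u^2 - I*u + 30)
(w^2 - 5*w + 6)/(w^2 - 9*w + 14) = (w - 3)/(w - 7)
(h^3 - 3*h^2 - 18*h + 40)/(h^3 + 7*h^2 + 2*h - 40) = (h - 5)/(h + 5)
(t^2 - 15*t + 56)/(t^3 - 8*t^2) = (t - 7)/t^2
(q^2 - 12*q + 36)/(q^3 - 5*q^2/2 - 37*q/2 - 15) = 2*(q - 6)/(2*q^2 + 7*q + 5)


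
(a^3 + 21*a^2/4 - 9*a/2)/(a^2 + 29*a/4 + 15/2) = a*(4*a - 3)/(4*a + 5)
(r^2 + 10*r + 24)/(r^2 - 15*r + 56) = (r^2 + 10*r + 24)/(r^2 - 15*r + 56)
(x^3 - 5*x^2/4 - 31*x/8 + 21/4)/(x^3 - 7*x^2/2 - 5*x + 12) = (x - 7/4)/(x - 4)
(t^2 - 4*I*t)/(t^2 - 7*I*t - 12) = t/(t - 3*I)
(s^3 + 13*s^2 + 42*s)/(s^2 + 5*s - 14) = s*(s + 6)/(s - 2)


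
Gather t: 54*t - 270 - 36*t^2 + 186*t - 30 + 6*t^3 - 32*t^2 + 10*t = 6*t^3 - 68*t^2 + 250*t - 300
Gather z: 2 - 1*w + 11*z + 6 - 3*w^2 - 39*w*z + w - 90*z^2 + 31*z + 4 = -3*w^2 - 90*z^2 + z*(42 - 39*w) + 12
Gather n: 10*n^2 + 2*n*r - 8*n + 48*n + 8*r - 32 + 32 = 10*n^2 + n*(2*r + 40) + 8*r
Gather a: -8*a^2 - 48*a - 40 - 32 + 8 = -8*a^2 - 48*a - 64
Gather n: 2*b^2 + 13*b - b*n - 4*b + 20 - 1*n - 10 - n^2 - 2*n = 2*b^2 + 9*b - n^2 + n*(-b - 3) + 10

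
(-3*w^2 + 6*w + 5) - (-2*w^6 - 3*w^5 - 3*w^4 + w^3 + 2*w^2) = 2*w^6 + 3*w^5 + 3*w^4 - w^3 - 5*w^2 + 6*w + 5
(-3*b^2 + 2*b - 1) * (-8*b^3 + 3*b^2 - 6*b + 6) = 24*b^5 - 25*b^4 + 32*b^3 - 33*b^2 + 18*b - 6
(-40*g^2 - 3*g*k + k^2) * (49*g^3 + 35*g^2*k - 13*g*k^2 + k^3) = -1960*g^5 - 1547*g^4*k + 464*g^3*k^2 + 34*g^2*k^3 - 16*g*k^4 + k^5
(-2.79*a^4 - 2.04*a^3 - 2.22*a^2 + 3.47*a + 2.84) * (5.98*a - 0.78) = -16.6842*a^5 - 10.023*a^4 - 11.6844*a^3 + 22.4822*a^2 + 14.2766*a - 2.2152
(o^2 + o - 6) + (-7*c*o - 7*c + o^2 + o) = -7*c*o - 7*c + 2*o^2 + 2*o - 6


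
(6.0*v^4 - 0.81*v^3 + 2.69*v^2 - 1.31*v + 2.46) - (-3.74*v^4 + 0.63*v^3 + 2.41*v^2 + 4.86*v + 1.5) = 9.74*v^4 - 1.44*v^3 + 0.28*v^2 - 6.17*v + 0.96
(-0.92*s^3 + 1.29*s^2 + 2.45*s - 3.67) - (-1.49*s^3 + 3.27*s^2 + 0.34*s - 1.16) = 0.57*s^3 - 1.98*s^2 + 2.11*s - 2.51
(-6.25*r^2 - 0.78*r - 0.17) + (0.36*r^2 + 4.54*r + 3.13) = -5.89*r^2 + 3.76*r + 2.96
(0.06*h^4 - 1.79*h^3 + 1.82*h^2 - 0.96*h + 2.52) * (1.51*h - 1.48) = 0.0906*h^5 - 2.7917*h^4 + 5.3974*h^3 - 4.1432*h^2 + 5.226*h - 3.7296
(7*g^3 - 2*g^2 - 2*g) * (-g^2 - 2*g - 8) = -7*g^5 - 12*g^4 - 50*g^3 + 20*g^2 + 16*g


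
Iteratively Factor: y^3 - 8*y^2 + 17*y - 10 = (y - 2)*(y^2 - 6*y + 5) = (y - 2)*(y - 1)*(y - 5)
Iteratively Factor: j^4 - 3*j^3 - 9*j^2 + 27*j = (j)*(j^3 - 3*j^2 - 9*j + 27) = j*(j + 3)*(j^2 - 6*j + 9) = j*(j - 3)*(j + 3)*(j - 3)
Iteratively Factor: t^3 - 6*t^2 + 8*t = (t - 2)*(t^2 - 4*t) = t*(t - 2)*(t - 4)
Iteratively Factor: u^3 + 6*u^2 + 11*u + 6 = (u + 3)*(u^2 + 3*u + 2) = (u + 1)*(u + 3)*(u + 2)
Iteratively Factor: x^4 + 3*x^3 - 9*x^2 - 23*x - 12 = (x - 3)*(x^3 + 6*x^2 + 9*x + 4) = (x - 3)*(x + 1)*(x^2 + 5*x + 4) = (x - 3)*(x + 1)^2*(x + 4)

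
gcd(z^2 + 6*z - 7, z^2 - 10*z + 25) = 1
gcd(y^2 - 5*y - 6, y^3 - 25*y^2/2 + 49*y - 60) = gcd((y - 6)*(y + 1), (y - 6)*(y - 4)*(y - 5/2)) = y - 6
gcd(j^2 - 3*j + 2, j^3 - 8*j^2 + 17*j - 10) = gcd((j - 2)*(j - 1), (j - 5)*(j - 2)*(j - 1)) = j^2 - 3*j + 2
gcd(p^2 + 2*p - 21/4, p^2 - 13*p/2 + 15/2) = p - 3/2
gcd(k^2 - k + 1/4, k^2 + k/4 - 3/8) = k - 1/2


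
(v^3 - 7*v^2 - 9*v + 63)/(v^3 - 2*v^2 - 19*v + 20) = (v^3 - 7*v^2 - 9*v + 63)/(v^3 - 2*v^2 - 19*v + 20)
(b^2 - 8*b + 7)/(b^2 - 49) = (b - 1)/(b + 7)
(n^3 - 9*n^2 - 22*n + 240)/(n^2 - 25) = (n^2 - 14*n + 48)/(n - 5)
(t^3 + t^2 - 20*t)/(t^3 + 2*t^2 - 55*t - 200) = t*(t - 4)/(t^2 - 3*t - 40)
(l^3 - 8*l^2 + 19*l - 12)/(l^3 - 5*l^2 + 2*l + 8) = (l^2 - 4*l + 3)/(l^2 - l - 2)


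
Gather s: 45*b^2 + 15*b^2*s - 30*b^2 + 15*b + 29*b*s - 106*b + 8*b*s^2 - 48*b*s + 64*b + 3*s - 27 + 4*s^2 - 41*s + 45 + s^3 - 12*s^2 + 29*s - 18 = 15*b^2 - 27*b + s^3 + s^2*(8*b - 8) + s*(15*b^2 - 19*b - 9)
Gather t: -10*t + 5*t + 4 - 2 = 2 - 5*t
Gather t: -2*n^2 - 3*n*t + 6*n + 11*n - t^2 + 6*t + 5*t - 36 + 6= -2*n^2 + 17*n - t^2 + t*(11 - 3*n) - 30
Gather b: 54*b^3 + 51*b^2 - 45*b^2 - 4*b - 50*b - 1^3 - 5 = 54*b^3 + 6*b^2 - 54*b - 6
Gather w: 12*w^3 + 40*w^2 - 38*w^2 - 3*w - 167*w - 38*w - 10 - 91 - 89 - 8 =12*w^3 + 2*w^2 - 208*w - 198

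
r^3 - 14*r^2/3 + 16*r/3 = r*(r - 8/3)*(r - 2)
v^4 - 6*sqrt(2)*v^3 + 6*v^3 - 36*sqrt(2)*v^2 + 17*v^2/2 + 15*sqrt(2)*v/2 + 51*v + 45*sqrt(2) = (v + 6)*(v - 5*sqrt(2))*(v - 3*sqrt(2)/2)*(v + sqrt(2)/2)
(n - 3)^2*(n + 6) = n^3 - 27*n + 54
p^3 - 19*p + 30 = (p - 3)*(p - 2)*(p + 5)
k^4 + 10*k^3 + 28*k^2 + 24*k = k*(k + 2)^2*(k + 6)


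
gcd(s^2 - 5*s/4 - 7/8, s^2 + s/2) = s + 1/2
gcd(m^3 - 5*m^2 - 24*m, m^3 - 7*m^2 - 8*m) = m^2 - 8*m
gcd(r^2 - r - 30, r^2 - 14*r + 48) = r - 6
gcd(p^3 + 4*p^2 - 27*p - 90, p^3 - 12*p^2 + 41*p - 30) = p - 5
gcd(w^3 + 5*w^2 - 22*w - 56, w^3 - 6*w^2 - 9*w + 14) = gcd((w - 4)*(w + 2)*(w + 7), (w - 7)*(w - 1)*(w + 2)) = w + 2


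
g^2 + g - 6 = (g - 2)*(g + 3)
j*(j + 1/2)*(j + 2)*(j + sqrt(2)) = j^4 + sqrt(2)*j^3 + 5*j^3/2 + j^2 + 5*sqrt(2)*j^2/2 + sqrt(2)*j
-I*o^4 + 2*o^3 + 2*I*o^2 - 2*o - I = (o - 1)*(o + 1)*(o + I)*(-I*o + 1)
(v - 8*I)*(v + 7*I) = v^2 - I*v + 56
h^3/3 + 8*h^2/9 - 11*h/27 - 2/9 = (h/3 + 1)*(h - 2/3)*(h + 1/3)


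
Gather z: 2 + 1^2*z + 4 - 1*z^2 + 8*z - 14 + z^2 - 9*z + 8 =0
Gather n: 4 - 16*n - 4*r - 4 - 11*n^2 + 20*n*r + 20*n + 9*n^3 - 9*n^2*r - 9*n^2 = 9*n^3 + n^2*(-9*r - 20) + n*(20*r + 4) - 4*r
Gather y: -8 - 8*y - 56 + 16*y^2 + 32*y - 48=16*y^2 + 24*y - 112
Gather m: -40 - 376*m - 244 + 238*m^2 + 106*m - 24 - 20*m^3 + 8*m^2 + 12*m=-20*m^3 + 246*m^2 - 258*m - 308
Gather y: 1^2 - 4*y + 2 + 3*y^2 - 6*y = 3*y^2 - 10*y + 3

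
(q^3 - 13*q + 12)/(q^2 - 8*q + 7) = (q^2 + q - 12)/(q - 7)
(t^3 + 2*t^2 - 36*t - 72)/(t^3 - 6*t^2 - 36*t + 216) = (t + 2)/(t - 6)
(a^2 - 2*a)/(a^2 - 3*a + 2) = a/(a - 1)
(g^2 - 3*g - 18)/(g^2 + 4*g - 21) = (g^2 - 3*g - 18)/(g^2 + 4*g - 21)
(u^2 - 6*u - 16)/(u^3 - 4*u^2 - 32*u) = (u + 2)/(u*(u + 4))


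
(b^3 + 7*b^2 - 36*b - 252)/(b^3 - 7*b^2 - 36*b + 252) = (b + 7)/(b - 7)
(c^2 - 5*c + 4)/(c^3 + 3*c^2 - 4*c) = (c - 4)/(c*(c + 4))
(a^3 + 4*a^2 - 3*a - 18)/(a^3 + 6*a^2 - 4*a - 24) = (a^2 + 6*a + 9)/(a^2 + 8*a + 12)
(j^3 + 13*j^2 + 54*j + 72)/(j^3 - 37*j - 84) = (j + 6)/(j - 7)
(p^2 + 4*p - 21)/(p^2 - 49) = (p - 3)/(p - 7)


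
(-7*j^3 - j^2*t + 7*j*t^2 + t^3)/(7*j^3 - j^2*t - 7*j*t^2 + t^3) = (7*j + t)/(-7*j + t)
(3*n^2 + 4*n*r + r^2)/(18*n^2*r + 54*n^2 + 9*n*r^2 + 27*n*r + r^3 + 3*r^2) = (n + r)/(6*n*r + 18*n + r^2 + 3*r)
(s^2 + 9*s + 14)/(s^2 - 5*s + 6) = (s^2 + 9*s + 14)/(s^2 - 5*s + 6)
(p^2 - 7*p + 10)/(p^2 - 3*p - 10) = (p - 2)/(p + 2)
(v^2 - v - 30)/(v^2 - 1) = (v^2 - v - 30)/(v^2 - 1)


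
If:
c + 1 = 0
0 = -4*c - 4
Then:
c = -1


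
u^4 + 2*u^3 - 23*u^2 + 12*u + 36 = (u - 3)*(u - 2)*(u + 1)*(u + 6)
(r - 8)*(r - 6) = r^2 - 14*r + 48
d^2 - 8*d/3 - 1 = (d - 3)*(d + 1/3)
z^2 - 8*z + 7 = (z - 7)*(z - 1)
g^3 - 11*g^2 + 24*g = g*(g - 8)*(g - 3)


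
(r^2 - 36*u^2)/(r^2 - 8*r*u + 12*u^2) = (r + 6*u)/(r - 2*u)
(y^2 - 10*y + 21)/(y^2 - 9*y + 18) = (y - 7)/(y - 6)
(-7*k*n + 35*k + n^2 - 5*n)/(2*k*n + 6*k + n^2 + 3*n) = (-7*k*n + 35*k + n^2 - 5*n)/(2*k*n + 6*k + n^2 + 3*n)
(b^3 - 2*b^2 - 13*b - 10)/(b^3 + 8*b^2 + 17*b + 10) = (b - 5)/(b + 5)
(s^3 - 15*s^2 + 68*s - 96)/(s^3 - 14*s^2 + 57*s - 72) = (s - 4)/(s - 3)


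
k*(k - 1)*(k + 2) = k^3 + k^2 - 2*k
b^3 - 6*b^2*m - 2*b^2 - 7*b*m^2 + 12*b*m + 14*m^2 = (b - 2)*(b - 7*m)*(b + m)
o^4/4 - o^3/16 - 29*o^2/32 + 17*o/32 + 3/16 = (o/4 + 1/2)*(o - 3/2)*(o - 1)*(o + 1/4)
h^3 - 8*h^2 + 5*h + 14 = (h - 7)*(h - 2)*(h + 1)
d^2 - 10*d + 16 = (d - 8)*(d - 2)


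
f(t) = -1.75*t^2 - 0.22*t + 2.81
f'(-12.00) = 41.78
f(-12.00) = -246.55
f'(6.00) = -21.22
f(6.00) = -61.51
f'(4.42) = -15.69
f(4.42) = -32.35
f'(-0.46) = 1.39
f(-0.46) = 2.54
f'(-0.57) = 1.78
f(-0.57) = 2.37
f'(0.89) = -3.34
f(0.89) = 1.23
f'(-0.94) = 3.07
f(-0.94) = 1.47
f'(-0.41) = 1.22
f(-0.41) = 2.61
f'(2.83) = -10.12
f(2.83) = -11.83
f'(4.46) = -15.83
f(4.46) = -32.98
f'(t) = -3.5*t - 0.22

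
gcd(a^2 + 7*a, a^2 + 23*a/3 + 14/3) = a + 7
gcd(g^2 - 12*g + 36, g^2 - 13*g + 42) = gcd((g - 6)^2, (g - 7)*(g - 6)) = g - 6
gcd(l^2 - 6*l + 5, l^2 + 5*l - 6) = l - 1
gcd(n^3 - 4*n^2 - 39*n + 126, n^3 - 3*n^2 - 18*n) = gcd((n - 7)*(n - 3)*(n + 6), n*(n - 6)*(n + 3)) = 1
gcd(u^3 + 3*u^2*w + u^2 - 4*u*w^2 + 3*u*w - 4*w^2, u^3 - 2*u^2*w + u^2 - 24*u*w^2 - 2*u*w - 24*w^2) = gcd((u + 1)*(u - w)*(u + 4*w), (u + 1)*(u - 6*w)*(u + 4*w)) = u^2 + 4*u*w + u + 4*w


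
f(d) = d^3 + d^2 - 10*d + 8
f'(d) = 3*d^2 + 2*d - 10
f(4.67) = 84.96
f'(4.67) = 64.77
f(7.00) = 330.00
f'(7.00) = 151.00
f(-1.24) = 20.03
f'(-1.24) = -7.87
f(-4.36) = -12.27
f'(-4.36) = 38.31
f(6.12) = 213.48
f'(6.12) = 114.60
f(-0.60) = 14.14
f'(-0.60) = -10.12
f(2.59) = 6.18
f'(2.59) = 15.30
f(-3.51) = 12.18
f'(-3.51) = 19.94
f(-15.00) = -2992.00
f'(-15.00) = 635.00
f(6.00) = 200.00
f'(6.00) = 110.00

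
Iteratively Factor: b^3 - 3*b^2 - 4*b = (b + 1)*(b^2 - 4*b) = b*(b + 1)*(b - 4)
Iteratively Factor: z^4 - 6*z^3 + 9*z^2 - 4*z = (z - 1)*(z^3 - 5*z^2 + 4*z) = z*(z - 1)*(z^2 - 5*z + 4) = z*(z - 1)^2*(z - 4)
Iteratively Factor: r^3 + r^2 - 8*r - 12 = (r + 2)*(r^2 - r - 6) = (r + 2)^2*(r - 3)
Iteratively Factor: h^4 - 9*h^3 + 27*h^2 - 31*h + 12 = (h - 3)*(h^3 - 6*h^2 + 9*h - 4) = (h - 4)*(h - 3)*(h^2 - 2*h + 1) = (h - 4)*(h - 3)*(h - 1)*(h - 1)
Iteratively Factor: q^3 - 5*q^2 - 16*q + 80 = (q - 5)*(q^2 - 16) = (q - 5)*(q - 4)*(q + 4)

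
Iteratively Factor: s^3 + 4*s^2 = (s)*(s^2 + 4*s) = s^2*(s + 4)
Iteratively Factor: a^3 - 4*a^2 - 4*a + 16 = (a - 2)*(a^2 - 2*a - 8) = (a - 4)*(a - 2)*(a + 2)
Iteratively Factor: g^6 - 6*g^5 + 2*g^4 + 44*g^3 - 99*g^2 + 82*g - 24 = (g - 1)*(g^5 - 5*g^4 - 3*g^3 + 41*g^2 - 58*g + 24) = (g - 1)^2*(g^4 - 4*g^3 - 7*g^2 + 34*g - 24) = (g - 1)^3*(g^3 - 3*g^2 - 10*g + 24) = (g - 1)^3*(g + 3)*(g^2 - 6*g + 8) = (g - 4)*(g - 1)^3*(g + 3)*(g - 2)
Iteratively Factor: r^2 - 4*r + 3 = (r - 3)*(r - 1)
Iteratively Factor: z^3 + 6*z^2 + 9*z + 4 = (z + 1)*(z^2 + 5*z + 4) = (z + 1)^2*(z + 4)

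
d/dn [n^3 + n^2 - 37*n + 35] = 3*n^2 + 2*n - 37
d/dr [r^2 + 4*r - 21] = 2*r + 4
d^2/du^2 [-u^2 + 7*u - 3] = -2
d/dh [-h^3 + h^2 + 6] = h*(2 - 3*h)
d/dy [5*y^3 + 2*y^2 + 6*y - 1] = 15*y^2 + 4*y + 6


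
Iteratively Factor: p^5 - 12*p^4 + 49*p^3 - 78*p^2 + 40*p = (p - 2)*(p^4 - 10*p^3 + 29*p^2 - 20*p) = (p - 4)*(p - 2)*(p^3 - 6*p^2 + 5*p) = (p - 5)*(p - 4)*(p - 2)*(p^2 - p) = p*(p - 5)*(p - 4)*(p - 2)*(p - 1)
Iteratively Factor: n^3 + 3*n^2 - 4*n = (n - 1)*(n^2 + 4*n) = (n - 1)*(n + 4)*(n)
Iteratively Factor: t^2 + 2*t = (t + 2)*(t)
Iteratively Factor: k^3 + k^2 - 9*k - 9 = (k + 3)*(k^2 - 2*k - 3) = (k - 3)*(k + 3)*(k + 1)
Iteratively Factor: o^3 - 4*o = (o)*(o^2 - 4) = o*(o - 2)*(o + 2)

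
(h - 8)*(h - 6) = h^2 - 14*h + 48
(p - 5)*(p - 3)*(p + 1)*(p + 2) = p^4 - 5*p^3 - 7*p^2 + 29*p + 30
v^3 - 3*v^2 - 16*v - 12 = (v - 6)*(v + 1)*(v + 2)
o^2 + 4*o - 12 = (o - 2)*(o + 6)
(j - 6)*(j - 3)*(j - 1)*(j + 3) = j^4 - 7*j^3 - 3*j^2 + 63*j - 54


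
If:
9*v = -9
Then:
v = -1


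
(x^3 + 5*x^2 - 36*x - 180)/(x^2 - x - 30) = x + 6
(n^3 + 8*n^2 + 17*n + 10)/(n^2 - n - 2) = (n^2 + 7*n + 10)/(n - 2)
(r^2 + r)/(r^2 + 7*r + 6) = r/(r + 6)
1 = 1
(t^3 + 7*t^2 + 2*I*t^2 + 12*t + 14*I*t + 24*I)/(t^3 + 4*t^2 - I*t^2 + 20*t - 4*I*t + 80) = (t^2 + t*(3 + 2*I) + 6*I)/(t^2 - I*t + 20)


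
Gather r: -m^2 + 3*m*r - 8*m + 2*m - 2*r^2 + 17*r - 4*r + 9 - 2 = -m^2 - 6*m - 2*r^2 + r*(3*m + 13) + 7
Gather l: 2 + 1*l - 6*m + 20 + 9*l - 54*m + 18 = 10*l - 60*m + 40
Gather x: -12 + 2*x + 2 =2*x - 10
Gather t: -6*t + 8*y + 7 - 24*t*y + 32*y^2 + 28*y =t*(-24*y - 6) + 32*y^2 + 36*y + 7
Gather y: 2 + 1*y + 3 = y + 5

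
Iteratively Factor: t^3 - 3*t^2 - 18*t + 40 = (t - 2)*(t^2 - t - 20) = (t - 2)*(t + 4)*(t - 5)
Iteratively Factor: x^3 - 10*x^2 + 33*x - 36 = (x - 3)*(x^2 - 7*x + 12) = (x - 4)*(x - 3)*(x - 3)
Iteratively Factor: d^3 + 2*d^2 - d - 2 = (d + 2)*(d^2 - 1) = (d - 1)*(d + 2)*(d + 1)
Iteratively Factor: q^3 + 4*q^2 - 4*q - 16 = (q - 2)*(q^2 + 6*q + 8) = (q - 2)*(q + 4)*(q + 2)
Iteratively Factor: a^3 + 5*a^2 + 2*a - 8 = (a + 2)*(a^2 + 3*a - 4) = (a + 2)*(a + 4)*(a - 1)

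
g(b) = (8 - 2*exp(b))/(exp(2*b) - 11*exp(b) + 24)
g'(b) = (8 - 2*exp(b))*(-2*exp(2*b) + 11*exp(b))/(exp(2*b) - 11*exp(b) + 24)^2 - 2*exp(b)/(exp(2*b) - 11*exp(b) + 24)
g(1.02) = 2.07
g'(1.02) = 21.73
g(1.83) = 0.78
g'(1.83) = 3.44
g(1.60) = 0.32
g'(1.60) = 1.37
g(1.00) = 1.72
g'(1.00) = 13.86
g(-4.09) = 0.33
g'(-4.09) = 0.00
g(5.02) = -0.01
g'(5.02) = 0.01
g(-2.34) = 0.34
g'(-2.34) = 0.01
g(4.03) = -0.04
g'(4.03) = 0.05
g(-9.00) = 0.33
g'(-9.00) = 0.00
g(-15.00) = 0.33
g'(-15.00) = 0.00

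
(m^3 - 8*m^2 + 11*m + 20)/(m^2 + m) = m - 9 + 20/m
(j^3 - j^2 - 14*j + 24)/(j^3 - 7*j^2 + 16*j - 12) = (j + 4)/(j - 2)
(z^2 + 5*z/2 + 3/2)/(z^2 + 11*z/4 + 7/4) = 2*(2*z + 3)/(4*z + 7)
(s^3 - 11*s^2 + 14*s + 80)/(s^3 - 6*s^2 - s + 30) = (s - 8)/(s - 3)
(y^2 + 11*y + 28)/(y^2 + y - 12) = (y + 7)/(y - 3)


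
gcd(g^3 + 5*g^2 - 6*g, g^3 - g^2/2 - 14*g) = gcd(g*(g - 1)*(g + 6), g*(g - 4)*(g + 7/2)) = g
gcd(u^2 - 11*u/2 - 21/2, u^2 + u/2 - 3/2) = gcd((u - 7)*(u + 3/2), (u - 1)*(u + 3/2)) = u + 3/2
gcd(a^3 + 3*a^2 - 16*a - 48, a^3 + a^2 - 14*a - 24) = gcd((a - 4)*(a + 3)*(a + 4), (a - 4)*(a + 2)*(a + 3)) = a^2 - a - 12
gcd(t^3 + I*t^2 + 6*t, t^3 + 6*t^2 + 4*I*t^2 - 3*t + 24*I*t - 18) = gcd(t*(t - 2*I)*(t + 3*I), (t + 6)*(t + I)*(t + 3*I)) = t + 3*I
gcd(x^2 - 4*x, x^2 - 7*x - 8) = 1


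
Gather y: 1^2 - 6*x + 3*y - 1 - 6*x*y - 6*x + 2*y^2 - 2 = -12*x + 2*y^2 + y*(3 - 6*x) - 2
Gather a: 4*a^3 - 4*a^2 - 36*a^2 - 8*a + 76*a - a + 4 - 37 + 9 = 4*a^3 - 40*a^2 + 67*a - 24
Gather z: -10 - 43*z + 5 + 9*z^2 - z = 9*z^2 - 44*z - 5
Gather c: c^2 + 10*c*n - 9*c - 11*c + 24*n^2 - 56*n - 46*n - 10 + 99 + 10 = c^2 + c*(10*n - 20) + 24*n^2 - 102*n + 99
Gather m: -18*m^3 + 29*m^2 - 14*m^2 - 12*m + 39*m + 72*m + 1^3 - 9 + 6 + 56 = -18*m^3 + 15*m^2 + 99*m + 54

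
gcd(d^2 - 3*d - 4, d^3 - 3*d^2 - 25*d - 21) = d + 1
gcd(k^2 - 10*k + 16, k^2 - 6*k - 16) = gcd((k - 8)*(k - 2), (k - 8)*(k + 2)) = k - 8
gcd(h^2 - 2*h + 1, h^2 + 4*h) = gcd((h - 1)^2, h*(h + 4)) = 1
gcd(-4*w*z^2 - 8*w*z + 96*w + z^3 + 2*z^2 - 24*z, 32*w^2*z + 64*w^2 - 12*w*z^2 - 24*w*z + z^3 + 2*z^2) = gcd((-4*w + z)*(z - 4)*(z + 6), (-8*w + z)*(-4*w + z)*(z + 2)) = -4*w + z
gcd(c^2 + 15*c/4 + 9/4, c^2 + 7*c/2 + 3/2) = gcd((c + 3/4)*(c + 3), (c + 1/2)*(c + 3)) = c + 3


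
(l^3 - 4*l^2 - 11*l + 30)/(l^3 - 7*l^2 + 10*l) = (l + 3)/l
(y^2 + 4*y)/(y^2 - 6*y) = (y + 4)/(y - 6)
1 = 1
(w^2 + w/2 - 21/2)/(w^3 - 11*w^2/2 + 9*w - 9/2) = (2*w + 7)/(2*w^2 - 5*w + 3)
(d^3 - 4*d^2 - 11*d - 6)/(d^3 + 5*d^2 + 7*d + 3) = (d - 6)/(d + 3)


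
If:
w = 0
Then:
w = 0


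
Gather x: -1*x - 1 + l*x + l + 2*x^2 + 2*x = l + 2*x^2 + x*(l + 1) - 1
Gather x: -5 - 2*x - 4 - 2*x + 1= -4*x - 8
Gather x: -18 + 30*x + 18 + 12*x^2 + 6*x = 12*x^2 + 36*x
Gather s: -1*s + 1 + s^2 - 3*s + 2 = s^2 - 4*s + 3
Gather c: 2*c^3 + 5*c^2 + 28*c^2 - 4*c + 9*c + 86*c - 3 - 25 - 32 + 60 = 2*c^3 + 33*c^2 + 91*c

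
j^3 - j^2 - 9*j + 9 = (j - 3)*(j - 1)*(j + 3)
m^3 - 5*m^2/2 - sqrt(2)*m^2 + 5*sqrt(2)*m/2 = m*(m - 5/2)*(m - sqrt(2))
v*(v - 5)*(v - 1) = v^3 - 6*v^2 + 5*v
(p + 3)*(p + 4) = p^2 + 7*p + 12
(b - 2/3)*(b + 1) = b^2 + b/3 - 2/3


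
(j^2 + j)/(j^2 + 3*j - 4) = j*(j + 1)/(j^2 + 3*j - 4)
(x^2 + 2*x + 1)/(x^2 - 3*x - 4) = (x + 1)/(x - 4)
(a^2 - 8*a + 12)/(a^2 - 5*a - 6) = (a - 2)/(a + 1)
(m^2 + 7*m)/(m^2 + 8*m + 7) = m/(m + 1)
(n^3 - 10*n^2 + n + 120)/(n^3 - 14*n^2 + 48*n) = (n^2 - 2*n - 15)/(n*(n - 6))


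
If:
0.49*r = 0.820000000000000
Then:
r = 1.67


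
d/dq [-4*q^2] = -8*q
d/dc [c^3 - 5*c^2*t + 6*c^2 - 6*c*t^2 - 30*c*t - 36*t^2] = 3*c^2 - 10*c*t + 12*c - 6*t^2 - 30*t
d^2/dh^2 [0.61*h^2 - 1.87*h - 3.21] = 1.22000000000000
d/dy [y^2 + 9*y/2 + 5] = 2*y + 9/2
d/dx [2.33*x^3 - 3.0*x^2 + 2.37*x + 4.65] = 6.99*x^2 - 6.0*x + 2.37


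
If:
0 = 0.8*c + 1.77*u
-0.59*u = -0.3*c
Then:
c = 0.00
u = 0.00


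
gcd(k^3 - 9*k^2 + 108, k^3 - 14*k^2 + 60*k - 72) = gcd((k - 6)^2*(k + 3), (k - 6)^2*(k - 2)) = k^2 - 12*k + 36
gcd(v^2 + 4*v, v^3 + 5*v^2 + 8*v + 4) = 1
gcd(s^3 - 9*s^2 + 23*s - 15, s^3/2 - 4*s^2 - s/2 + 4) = s - 1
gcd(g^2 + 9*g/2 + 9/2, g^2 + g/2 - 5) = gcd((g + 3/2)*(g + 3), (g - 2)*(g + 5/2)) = 1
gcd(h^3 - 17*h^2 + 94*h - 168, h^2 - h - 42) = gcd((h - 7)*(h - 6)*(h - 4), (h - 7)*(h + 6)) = h - 7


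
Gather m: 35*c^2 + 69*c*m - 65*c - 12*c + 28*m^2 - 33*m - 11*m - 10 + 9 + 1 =35*c^2 - 77*c + 28*m^2 + m*(69*c - 44)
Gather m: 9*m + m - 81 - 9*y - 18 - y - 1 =10*m - 10*y - 100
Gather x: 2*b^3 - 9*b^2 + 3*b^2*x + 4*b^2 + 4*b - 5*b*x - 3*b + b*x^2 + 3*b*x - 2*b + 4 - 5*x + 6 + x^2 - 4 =2*b^3 - 5*b^2 - b + x^2*(b + 1) + x*(3*b^2 - 2*b - 5) + 6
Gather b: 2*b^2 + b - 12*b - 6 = 2*b^2 - 11*b - 6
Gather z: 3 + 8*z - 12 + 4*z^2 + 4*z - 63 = 4*z^2 + 12*z - 72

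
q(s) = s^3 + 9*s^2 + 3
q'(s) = 3*s^2 + 18*s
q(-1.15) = 13.38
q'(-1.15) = -16.73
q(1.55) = 28.35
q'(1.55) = 35.11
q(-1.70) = 24.10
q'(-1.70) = -21.93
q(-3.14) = 60.78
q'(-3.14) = -26.94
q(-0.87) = 9.15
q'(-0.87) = -13.39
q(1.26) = 19.29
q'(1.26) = 27.44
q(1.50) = 26.62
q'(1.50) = 33.75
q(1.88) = 41.45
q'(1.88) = 44.44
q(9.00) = 1461.00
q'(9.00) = 405.00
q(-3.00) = 57.00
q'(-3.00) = -27.00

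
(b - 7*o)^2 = b^2 - 14*b*o + 49*o^2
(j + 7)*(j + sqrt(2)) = j^2 + sqrt(2)*j + 7*j + 7*sqrt(2)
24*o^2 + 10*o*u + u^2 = (4*o + u)*(6*o + u)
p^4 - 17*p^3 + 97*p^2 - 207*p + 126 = (p - 7)*(p - 6)*(p - 3)*(p - 1)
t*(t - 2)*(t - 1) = t^3 - 3*t^2 + 2*t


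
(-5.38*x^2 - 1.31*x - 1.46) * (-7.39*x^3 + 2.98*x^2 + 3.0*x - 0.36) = 39.7582*x^5 - 6.3515*x^4 - 9.2544*x^3 - 6.344*x^2 - 3.9084*x + 0.5256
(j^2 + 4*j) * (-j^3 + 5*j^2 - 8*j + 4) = -j^5 + j^4 + 12*j^3 - 28*j^2 + 16*j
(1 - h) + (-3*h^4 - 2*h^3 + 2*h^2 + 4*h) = -3*h^4 - 2*h^3 + 2*h^2 + 3*h + 1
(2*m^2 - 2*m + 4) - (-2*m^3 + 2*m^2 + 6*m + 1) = 2*m^3 - 8*m + 3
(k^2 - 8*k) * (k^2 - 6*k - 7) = k^4 - 14*k^3 + 41*k^2 + 56*k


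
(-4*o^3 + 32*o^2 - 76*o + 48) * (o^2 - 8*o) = -4*o^5 + 64*o^4 - 332*o^3 + 656*o^2 - 384*o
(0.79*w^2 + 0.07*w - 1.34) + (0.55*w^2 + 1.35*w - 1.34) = 1.34*w^2 + 1.42*w - 2.68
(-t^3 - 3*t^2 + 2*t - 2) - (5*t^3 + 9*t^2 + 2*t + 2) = -6*t^3 - 12*t^2 - 4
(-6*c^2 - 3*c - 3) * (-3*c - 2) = 18*c^3 + 21*c^2 + 15*c + 6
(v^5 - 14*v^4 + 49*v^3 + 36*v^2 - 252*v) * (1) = v^5 - 14*v^4 + 49*v^3 + 36*v^2 - 252*v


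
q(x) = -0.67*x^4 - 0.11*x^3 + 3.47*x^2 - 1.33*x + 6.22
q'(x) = -2.68*x^3 - 0.33*x^2 + 6.94*x - 1.33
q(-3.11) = -15.45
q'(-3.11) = 54.51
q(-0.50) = 7.72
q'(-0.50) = -4.55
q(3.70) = -82.34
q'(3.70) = -115.92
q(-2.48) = 7.19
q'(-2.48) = 20.31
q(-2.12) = 12.15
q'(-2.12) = 8.01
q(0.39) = 6.21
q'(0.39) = 1.17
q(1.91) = 6.66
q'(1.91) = -7.95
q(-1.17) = 11.45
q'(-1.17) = -5.61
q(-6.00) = -705.44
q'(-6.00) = 524.03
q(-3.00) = -9.86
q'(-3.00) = 47.24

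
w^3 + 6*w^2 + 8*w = w*(w + 2)*(w + 4)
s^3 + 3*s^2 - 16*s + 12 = (s - 2)*(s - 1)*(s + 6)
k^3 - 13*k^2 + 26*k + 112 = (k - 8)*(k - 7)*(k + 2)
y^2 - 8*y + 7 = (y - 7)*(y - 1)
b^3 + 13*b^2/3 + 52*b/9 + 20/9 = (b + 2/3)*(b + 5/3)*(b + 2)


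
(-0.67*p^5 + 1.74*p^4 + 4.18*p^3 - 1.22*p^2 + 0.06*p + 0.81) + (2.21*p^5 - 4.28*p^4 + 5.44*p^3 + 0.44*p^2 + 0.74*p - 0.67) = 1.54*p^5 - 2.54*p^4 + 9.62*p^3 - 0.78*p^2 + 0.8*p + 0.14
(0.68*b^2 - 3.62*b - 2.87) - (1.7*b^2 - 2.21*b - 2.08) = -1.02*b^2 - 1.41*b - 0.79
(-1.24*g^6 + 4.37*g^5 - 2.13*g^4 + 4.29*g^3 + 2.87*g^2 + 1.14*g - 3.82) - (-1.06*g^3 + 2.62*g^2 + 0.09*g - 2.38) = -1.24*g^6 + 4.37*g^5 - 2.13*g^4 + 5.35*g^3 + 0.25*g^2 + 1.05*g - 1.44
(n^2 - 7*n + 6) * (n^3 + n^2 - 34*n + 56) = n^5 - 6*n^4 - 35*n^3 + 300*n^2 - 596*n + 336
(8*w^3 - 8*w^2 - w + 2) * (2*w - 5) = 16*w^4 - 56*w^3 + 38*w^2 + 9*w - 10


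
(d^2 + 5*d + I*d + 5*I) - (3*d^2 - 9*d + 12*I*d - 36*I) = -2*d^2 + 14*d - 11*I*d + 41*I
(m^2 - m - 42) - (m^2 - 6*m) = 5*m - 42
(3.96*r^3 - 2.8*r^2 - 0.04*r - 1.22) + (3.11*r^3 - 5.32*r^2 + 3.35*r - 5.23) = 7.07*r^3 - 8.12*r^2 + 3.31*r - 6.45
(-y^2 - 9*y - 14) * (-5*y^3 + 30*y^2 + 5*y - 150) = 5*y^5 + 15*y^4 - 205*y^3 - 315*y^2 + 1280*y + 2100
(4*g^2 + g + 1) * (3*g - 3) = 12*g^3 - 9*g^2 - 3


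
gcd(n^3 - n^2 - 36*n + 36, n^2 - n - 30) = n - 6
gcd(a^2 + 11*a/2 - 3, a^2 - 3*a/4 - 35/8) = 1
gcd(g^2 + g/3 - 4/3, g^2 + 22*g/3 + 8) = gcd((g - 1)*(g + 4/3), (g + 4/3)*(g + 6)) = g + 4/3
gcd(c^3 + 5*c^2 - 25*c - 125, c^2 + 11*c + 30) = c + 5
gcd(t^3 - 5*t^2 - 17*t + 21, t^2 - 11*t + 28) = t - 7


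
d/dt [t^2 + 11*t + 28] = 2*t + 11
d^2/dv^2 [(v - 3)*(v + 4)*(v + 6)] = 6*v + 14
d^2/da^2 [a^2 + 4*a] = 2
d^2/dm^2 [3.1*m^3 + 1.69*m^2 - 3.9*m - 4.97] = 18.6*m + 3.38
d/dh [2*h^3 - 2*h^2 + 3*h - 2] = 6*h^2 - 4*h + 3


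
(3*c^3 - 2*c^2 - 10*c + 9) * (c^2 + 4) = 3*c^5 - 2*c^4 + 2*c^3 + c^2 - 40*c + 36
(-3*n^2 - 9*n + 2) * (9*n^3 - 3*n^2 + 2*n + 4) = -27*n^5 - 72*n^4 + 39*n^3 - 36*n^2 - 32*n + 8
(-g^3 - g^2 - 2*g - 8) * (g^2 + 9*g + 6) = -g^5 - 10*g^4 - 17*g^3 - 32*g^2 - 84*g - 48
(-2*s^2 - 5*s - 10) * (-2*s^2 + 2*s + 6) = 4*s^4 + 6*s^3 - 2*s^2 - 50*s - 60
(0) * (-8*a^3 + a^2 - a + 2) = 0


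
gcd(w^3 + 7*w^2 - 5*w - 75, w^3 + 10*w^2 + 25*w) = w^2 + 10*w + 25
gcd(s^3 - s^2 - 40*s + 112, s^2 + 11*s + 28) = s + 7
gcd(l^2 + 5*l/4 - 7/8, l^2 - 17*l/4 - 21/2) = l + 7/4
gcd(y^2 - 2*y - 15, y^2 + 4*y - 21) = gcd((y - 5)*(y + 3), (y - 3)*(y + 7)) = 1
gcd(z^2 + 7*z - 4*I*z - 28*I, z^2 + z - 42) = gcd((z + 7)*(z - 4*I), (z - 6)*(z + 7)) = z + 7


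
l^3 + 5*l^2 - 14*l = l*(l - 2)*(l + 7)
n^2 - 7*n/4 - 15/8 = (n - 5/2)*(n + 3/4)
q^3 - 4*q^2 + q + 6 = (q - 3)*(q - 2)*(q + 1)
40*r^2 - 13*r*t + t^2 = (-8*r + t)*(-5*r + t)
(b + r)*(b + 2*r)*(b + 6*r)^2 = b^4 + 15*b^3*r + 74*b^2*r^2 + 132*b*r^3 + 72*r^4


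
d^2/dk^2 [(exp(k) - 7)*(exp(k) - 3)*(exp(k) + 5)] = (9*exp(2*k) - 20*exp(k) - 29)*exp(k)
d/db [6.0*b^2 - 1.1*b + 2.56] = 12.0*b - 1.1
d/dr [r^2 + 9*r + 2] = 2*r + 9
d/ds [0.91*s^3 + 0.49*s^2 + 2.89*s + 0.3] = 2.73*s^2 + 0.98*s + 2.89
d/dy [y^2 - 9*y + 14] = 2*y - 9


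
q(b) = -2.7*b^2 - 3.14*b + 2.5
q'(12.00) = -67.94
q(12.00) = -423.98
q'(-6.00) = 29.26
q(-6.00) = -75.86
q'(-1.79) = 6.53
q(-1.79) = -0.53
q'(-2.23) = 8.90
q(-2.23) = -3.92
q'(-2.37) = 9.66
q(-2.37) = -5.22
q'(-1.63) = 5.66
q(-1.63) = 0.44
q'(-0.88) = 1.61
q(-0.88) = 3.17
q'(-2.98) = 12.95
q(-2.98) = -12.12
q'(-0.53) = -0.28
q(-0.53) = 3.41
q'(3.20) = -20.42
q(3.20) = -35.20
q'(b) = -5.4*b - 3.14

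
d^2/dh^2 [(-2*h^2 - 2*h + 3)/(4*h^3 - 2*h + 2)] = (-8*h^6 - 24*h^5 + 60*h^4 + 24*h^3 + 6*h^2 - 18*h - 1)/(8*h^9 - 12*h^7 + 12*h^6 + 6*h^5 - 12*h^4 + 5*h^3 + 3*h^2 - 3*h + 1)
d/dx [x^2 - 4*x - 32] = 2*x - 4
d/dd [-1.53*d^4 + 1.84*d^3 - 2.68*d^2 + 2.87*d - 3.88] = -6.12*d^3 + 5.52*d^2 - 5.36*d + 2.87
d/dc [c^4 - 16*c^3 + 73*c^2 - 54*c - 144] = 4*c^3 - 48*c^2 + 146*c - 54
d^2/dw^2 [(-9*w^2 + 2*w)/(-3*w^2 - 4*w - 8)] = 4*(-63*w^3 - 324*w^2 + 72*w + 320)/(27*w^6 + 108*w^5 + 360*w^4 + 640*w^3 + 960*w^2 + 768*w + 512)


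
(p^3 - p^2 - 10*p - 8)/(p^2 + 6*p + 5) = (p^2 - 2*p - 8)/(p + 5)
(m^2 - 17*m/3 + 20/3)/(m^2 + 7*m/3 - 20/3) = (m - 4)/(m + 4)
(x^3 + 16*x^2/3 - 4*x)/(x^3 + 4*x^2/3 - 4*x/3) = (x + 6)/(x + 2)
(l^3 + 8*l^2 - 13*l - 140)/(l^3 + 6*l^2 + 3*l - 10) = (l^2 + 3*l - 28)/(l^2 + l - 2)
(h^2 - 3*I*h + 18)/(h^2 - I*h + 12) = (h - 6*I)/(h - 4*I)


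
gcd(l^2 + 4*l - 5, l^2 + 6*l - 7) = l - 1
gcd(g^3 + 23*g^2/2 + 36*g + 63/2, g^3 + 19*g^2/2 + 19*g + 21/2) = g^2 + 17*g/2 + 21/2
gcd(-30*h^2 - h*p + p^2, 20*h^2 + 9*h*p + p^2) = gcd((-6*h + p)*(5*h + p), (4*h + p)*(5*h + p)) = 5*h + p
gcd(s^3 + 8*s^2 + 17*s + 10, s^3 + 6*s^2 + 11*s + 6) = s^2 + 3*s + 2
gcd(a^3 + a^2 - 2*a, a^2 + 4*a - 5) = a - 1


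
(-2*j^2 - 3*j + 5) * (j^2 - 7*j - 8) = -2*j^4 + 11*j^3 + 42*j^2 - 11*j - 40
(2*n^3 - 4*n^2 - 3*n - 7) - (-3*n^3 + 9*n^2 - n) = 5*n^3 - 13*n^2 - 2*n - 7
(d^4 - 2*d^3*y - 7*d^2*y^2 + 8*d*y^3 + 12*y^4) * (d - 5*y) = d^5 - 7*d^4*y + 3*d^3*y^2 + 43*d^2*y^3 - 28*d*y^4 - 60*y^5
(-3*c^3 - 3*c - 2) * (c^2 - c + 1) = -3*c^5 + 3*c^4 - 6*c^3 + c^2 - c - 2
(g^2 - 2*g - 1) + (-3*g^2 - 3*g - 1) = -2*g^2 - 5*g - 2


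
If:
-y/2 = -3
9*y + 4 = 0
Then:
No Solution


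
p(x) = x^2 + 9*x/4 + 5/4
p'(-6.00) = -9.75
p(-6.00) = 23.75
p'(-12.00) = -21.75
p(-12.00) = 118.25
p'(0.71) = 3.67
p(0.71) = 3.35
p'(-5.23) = -8.21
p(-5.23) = 16.84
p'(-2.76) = -3.27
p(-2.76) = 2.66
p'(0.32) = 2.89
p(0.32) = 2.07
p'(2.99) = 8.23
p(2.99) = 16.92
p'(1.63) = 5.51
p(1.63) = 7.57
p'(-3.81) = -5.37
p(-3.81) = 7.19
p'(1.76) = 5.77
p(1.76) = 8.31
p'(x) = 2*x + 9/4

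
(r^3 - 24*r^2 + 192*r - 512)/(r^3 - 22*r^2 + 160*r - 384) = (r - 8)/(r - 6)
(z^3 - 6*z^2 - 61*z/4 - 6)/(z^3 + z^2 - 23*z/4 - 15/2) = (2*z^2 - 15*z - 8)/(2*z^2 - z - 10)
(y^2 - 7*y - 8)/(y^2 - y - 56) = (y + 1)/(y + 7)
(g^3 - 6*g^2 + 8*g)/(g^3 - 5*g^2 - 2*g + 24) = g*(g - 2)/(g^2 - g - 6)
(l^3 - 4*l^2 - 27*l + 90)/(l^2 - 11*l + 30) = (l^2 + 2*l - 15)/(l - 5)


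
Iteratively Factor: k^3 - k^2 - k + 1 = (k - 1)*(k^2 - 1) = (k - 1)*(k + 1)*(k - 1)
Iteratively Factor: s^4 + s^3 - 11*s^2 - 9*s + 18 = (s + 2)*(s^3 - s^2 - 9*s + 9) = (s - 3)*(s + 2)*(s^2 + 2*s - 3) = (s - 3)*(s + 2)*(s + 3)*(s - 1)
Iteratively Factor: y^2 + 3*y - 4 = (y + 4)*(y - 1)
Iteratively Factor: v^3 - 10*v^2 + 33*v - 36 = (v - 3)*(v^2 - 7*v + 12) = (v - 4)*(v - 3)*(v - 3)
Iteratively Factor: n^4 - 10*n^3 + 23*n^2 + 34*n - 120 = (n + 2)*(n^3 - 12*n^2 + 47*n - 60) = (n - 4)*(n + 2)*(n^2 - 8*n + 15) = (n - 4)*(n - 3)*(n + 2)*(n - 5)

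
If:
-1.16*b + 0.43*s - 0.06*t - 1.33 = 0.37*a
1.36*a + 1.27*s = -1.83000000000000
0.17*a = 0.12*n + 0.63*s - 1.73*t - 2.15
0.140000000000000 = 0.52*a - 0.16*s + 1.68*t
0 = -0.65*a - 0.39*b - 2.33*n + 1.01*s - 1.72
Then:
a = -14.88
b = 8.66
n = 8.25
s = 14.49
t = 6.07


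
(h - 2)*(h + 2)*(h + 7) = h^3 + 7*h^2 - 4*h - 28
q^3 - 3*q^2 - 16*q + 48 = (q - 4)*(q - 3)*(q + 4)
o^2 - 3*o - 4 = (o - 4)*(o + 1)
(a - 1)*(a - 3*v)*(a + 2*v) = a^3 - a^2*v - a^2 - 6*a*v^2 + a*v + 6*v^2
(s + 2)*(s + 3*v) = s^2 + 3*s*v + 2*s + 6*v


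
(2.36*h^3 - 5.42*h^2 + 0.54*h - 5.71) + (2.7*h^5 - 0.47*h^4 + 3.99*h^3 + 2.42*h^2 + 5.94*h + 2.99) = 2.7*h^5 - 0.47*h^4 + 6.35*h^3 - 3.0*h^2 + 6.48*h - 2.72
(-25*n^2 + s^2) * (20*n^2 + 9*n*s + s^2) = -500*n^4 - 225*n^3*s - 5*n^2*s^2 + 9*n*s^3 + s^4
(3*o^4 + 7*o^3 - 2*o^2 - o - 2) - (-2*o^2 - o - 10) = 3*o^4 + 7*o^3 + 8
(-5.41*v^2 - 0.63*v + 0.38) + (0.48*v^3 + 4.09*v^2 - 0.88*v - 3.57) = 0.48*v^3 - 1.32*v^2 - 1.51*v - 3.19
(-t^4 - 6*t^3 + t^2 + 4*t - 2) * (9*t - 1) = -9*t^5 - 53*t^4 + 15*t^3 + 35*t^2 - 22*t + 2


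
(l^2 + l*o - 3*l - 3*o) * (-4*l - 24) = -4*l^3 - 4*l^2*o - 12*l^2 - 12*l*o + 72*l + 72*o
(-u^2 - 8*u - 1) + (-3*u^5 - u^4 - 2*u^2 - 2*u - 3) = -3*u^5 - u^4 - 3*u^2 - 10*u - 4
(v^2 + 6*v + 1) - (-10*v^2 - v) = 11*v^2 + 7*v + 1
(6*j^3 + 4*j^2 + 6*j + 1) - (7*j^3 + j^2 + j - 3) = -j^3 + 3*j^2 + 5*j + 4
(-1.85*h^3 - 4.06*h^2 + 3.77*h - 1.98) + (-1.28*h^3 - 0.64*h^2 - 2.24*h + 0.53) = -3.13*h^3 - 4.7*h^2 + 1.53*h - 1.45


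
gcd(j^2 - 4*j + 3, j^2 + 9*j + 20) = 1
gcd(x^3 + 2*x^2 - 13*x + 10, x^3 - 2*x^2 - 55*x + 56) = x - 1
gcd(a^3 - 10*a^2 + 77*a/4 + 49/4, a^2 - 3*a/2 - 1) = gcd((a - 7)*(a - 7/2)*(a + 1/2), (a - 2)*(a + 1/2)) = a + 1/2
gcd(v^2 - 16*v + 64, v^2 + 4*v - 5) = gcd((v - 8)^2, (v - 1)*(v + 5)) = 1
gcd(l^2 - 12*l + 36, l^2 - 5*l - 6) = l - 6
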